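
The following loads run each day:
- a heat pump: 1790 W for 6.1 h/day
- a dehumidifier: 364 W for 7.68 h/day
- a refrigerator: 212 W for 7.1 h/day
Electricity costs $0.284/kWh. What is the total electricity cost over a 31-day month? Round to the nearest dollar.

heat pump: 1790 W × 6.1 h × 31 d = 338,489 Wh = 338.5 kWh
dehumidifier: 364 W × 7.68 h × 31 d = 86,661 Wh = 86.66 kWh
refrigerator: 212 W × 7.1 h × 31 d = 46,661 Wh = 46.66 kWh
Total energy = 338.5 + 86.66 + 46.66 = 471.8 kWh
Cost = 471.8 kWh × $0.284 = $133.99 ≈ $134

$134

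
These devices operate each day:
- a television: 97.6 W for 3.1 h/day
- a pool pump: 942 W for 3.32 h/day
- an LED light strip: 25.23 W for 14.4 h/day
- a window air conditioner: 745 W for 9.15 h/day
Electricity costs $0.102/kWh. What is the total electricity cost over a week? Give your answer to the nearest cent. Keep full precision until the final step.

$7.58

television: 97.6 W × 3.1 h × 7 d = 2,118 Wh = 2.118 kWh
pool pump: 942 W × 3.32 h × 7 d = 21,892 Wh = 21.89 kWh
LED light strip: 25.23 W × 14.4 h × 7 d = 2,543 Wh = 2.543 kWh
window air conditioner: 745 W × 9.15 h × 7 d = 47,717 Wh = 47.72 kWh
Total energy = 2.118 + 21.89 + 2.543 + 47.72 = 74.27 kWh
Cost = 74.27 kWh × $0.102 = $7.58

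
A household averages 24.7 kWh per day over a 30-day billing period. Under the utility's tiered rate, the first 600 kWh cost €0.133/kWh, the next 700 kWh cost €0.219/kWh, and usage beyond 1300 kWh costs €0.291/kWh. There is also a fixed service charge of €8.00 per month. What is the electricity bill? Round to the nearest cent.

€118.68

Usage = 24.7 kWh/day × 30 days = 741 kWh
First 600 kWh × €0.133 = €79.80
Next 141 kWh × €0.219 = €30.88
Remaining tier: 0 kWh (not reached)
Energy charge = €110.68; + service €8.00 = €118.68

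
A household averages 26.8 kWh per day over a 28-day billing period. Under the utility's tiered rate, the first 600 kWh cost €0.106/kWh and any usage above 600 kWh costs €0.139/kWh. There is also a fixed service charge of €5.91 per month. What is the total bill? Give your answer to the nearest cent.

€90.42

Usage = 26.8 kWh/day × 28 days = 750.4 kWh
First 600 kWh × €0.106 = €63.60
Remaining 150.4 kWh × €0.139 = €20.91
Energy charge = €84.51; + service €5.91 = €90.42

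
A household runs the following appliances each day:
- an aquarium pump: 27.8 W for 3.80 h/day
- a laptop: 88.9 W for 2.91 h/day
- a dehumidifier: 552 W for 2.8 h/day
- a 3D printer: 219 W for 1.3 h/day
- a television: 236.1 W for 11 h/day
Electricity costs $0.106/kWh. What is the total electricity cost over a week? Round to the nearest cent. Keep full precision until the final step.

$3.56

aquarium pump: 27.8 W × 3.80 h × 7 d = 739 Wh = 0.7395 kWh
laptop: 88.9 W × 2.91 h × 7 d = 1,811 Wh = 1.811 kWh
dehumidifier: 552 W × 2.8 h × 7 d = 10,819 Wh = 10.82 kWh
3D printer: 219 W × 1.3 h × 7 d = 1,993 Wh = 1.993 kWh
television: 236.1 W × 11 h × 7 d = 18,180 Wh = 18.18 kWh
Total energy = 0.7395 + 1.811 + 10.82 + 1.993 + 18.18 = 33.54 kWh
Cost = 33.54 kWh × $0.106 = $3.56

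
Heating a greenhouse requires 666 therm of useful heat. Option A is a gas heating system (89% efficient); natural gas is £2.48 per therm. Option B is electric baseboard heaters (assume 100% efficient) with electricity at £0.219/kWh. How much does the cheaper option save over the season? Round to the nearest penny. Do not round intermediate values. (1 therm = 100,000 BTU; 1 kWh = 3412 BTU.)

£2418.92

Heat load = 666 therm × 100,000 = 66,600,000 BTU
Gas: input = 66,600,000 / 0.89 = 74,831,461 BTU = 748.3 therm → 748.3 × £2.48 = £1,855.82
Electric: 66,600,000 BTU / 3412 = 19,520 kWh → × £0.219 = £4,274.74
Difference = |£1,855.82 − £4,274.74| = £2,418.92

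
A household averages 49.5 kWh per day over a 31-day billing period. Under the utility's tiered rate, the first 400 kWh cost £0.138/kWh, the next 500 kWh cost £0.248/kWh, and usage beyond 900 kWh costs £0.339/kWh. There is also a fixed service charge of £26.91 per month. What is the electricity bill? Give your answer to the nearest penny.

Usage = 49.5 kWh/day × 31 days = 1534.5 kWh
First 400 kWh × £0.138 = £55.20
Next 500 kWh × £0.248 = £124.00
Remaining 634.5 kWh × £0.339 = £215.10
Energy charge = £394.30; + service £26.91 = £421.21

£421.21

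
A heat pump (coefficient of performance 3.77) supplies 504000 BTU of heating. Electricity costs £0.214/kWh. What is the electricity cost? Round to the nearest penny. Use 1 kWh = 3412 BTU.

£8.38

Heat delivered = 504,000 BTU / 3412 = 147.7 kWh
Electrical input = 147.7 kWh / 3.77 = 39.18 kWh
Cost = 39.18 × £0.214/kWh = £8.38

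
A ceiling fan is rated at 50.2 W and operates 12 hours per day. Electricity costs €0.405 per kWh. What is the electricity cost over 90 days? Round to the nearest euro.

€22

Energy = 50.2 W × 12 h/day × 90 days = 54,216 Wh = 54.22 kWh
Cost = 54.22 kWh × €0.405/kWh = €21.96 ≈ €22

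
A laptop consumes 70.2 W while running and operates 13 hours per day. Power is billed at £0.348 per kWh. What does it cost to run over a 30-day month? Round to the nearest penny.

£9.53

Energy = 70.2 W × 13 h/day × 30 days = 27,378 Wh = 27.38 kWh
Cost = 27.38 kWh × £0.348/kWh = £9.53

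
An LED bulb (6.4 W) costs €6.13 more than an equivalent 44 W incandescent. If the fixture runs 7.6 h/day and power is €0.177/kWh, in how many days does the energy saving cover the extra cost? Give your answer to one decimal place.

121.2 days

Power saved = 44 − 6.4 = 37.6 W
Daily energy saved = 37.6 W × 7.6 h = 285.8 Wh = 0.28576 kWh
Daily savings = 0.28576 × €0.177 = €0.0506
Payback = €6.13 / €0.0506 per day = 121.2 days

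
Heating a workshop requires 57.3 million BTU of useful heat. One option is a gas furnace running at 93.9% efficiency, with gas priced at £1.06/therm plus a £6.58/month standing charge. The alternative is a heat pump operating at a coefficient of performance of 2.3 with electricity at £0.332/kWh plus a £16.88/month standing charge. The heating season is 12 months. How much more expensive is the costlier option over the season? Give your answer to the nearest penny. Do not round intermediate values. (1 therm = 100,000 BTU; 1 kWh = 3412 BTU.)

£1900.89

Heat load = 57.3 × 10⁶ BTU = 57,300,000 BTU
Gas: input = 57,300,000 / 0.939 = 61,022,364 BTU = 610.2 therm → 610.2 × £1.06 = £646.84; + 12 × £6.58 standing = £725.80
Heat pump: 57,300,000 BTU / 3412 = 16,790 kWh heat; / 2.3 = 7,302 kWh in → × £0.332 = £2,424.13; + 12 × £16.88 standing = £2,626.69
Difference = |£725.80 − £2,626.69| = £1,900.89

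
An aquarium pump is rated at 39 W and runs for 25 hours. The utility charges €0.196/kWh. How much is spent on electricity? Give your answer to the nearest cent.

€0.19

Energy = 39 W × 25 h = 975 Wh = 0.975 kWh
Cost = 0.975 kWh × €0.196/kWh = €0.19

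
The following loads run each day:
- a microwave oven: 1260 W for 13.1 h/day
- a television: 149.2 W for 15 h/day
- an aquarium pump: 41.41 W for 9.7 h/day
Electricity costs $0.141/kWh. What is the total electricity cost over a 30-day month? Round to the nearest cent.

microwave oven: 1260 W × 13.1 h × 30 d = 495,180 Wh = 495.2 kWh
television: 149.2 W × 15 h × 30 d = 67,140 Wh = 67.14 kWh
aquarium pump: 41.41 W × 9.7 h × 30 d = 12,050 Wh = 12.05 kWh
Total energy = 495.2 + 67.14 + 12.05 = 574.4 kWh
Cost = 574.4 kWh × $0.141 = $80.99

$80.99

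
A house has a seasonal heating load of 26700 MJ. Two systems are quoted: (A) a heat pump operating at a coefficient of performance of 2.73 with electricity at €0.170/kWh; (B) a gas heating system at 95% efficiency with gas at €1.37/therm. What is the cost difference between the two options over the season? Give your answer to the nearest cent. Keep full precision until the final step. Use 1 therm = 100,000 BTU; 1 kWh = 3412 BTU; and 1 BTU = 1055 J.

€96.92

Heat load = 26700 MJ = 26,700,000,000 J / 1055 = 25,308,057 BTU
Gas: input = 25,308,057 / 0.95 = 26,640,060 BTU = 266.4 therm → 266.4 × €1.37 = €364.97
Heat pump: 25,308,057 BTU / 3412 = 7,417 kWh heat; / 2.73 = 2,717 kWh in → × €0.170 = €461.89
Difference = |€364.97 − €461.89| = €96.92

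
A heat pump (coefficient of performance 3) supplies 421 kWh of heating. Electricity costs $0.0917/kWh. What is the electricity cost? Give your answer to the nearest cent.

Electrical input = 421 kWh / 3 = 140.3 kWh
Cost = 140.3 × $0.0917/kWh = $12.87

$12.87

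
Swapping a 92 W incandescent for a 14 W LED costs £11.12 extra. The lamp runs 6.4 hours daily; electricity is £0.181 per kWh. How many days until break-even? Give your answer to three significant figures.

Power saved = 92 − 14 = 78 W
Daily energy saved = 78 W × 6.4 h = 499.2 Wh = 0.4992 kWh
Daily savings = 0.4992 × £0.181 = £0.0904
Payback = £11.12 / £0.0904 per day = 123.1 days

123 days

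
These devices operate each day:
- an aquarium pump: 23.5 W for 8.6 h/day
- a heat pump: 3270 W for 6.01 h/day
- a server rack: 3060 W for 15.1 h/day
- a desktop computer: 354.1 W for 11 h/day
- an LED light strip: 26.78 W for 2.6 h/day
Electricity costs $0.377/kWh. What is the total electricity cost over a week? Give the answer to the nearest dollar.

aquarium pump: 23.5 W × 8.6 h × 7 d = 1,415 Wh = 1.415 kWh
heat pump: 3270 W × 6.01 h × 7 d = 137,569 Wh = 137.6 kWh
server rack: 3060 W × 15.1 h × 7 d = 323,442 Wh = 323.4 kWh
desktop computer: 354.1 W × 11 h × 7 d = 27,266 Wh = 27.27 kWh
LED light strip: 26.78 W × 2.6 h × 7 d = 487 Wh = 0.4874 kWh
Total energy = 1.415 + 137.6 + 323.4 + 27.27 + 0.4874 = 490.2 kWh
Cost = 490.2 kWh × $0.377 = $184.80 ≈ $185

$185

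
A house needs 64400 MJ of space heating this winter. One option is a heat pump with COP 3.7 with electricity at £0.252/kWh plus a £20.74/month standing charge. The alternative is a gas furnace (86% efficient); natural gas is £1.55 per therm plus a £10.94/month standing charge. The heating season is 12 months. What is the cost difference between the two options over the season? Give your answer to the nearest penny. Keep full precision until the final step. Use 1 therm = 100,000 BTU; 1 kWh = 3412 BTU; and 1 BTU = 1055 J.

Heat load = 64400 MJ = 64,400,000,000 J / 1055 = 61,042,654 BTU
Gas: input = 61,042,654 / 0.86 = 70,979,830 BTU = 709.8 therm → 709.8 × £1.55 = £1,100.19; + 12 × £10.94 standing = £1,231.47
Heat pump: 61,042,654 BTU / 3412 = 17,890 kWh heat; / 3.7 = 4,835 kWh in → × £0.252 = £1,218.49; + 12 × £20.74 standing = £1,467.37
Difference = |£1,231.47 − £1,467.37| = £235.91

£235.91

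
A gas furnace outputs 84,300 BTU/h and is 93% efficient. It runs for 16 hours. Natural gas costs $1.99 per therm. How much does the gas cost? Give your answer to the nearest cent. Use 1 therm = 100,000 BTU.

Heat delivered = 84,300 BTU/h × 16 h = 1,348,800 BTU
Gas input = 1,348,800 / 0.93 = 1,450,323 BTU
= 1,450,323 / 100,000 = 14.5 therm
Cost = 14.5 × $1.99/therm = $28.86

$28.86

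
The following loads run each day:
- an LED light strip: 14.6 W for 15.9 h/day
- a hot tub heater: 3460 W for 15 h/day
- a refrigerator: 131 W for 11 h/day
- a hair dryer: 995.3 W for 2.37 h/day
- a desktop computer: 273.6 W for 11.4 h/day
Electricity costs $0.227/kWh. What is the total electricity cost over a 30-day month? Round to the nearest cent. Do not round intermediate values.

$402.14

LED light strip: 14.6 W × 15.9 h × 30 d = 6,964 Wh = 6.964 kWh
hot tub heater: 3460 W × 15 h × 30 d = 1,557,000 Wh = 1,557 kWh
refrigerator: 131 W × 11 h × 30 d = 43,230 Wh = 43.23 kWh
hair dryer: 995.3 W × 2.37 h × 30 d = 70,766 Wh = 70.77 kWh
desktop computer: 273.6 W × 11.4 h × 30 d = 93,571 Wh = 93.57 kWh
Total energy = 6.964 + 1,557 + 43.23 + 70.77 + 93.57 = 1,772 kWh
Cost = 1,772 kWh × $0.227 = $402.14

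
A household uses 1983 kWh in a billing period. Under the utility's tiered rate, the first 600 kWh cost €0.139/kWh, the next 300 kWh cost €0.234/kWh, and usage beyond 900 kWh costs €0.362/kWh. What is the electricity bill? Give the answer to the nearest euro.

First 600 kWh × €0.139 = €83.40
Next 300 kWh × €0.234 = €70.20
Remaining 1083 kWh × €0.362 = €392.05
Total = €545.65 ≈ €546

€546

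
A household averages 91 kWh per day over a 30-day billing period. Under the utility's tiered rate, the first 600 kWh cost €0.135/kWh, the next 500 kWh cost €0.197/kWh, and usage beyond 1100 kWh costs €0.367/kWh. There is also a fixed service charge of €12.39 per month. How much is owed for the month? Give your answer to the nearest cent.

€790.10

Usage = 91 kWh/day × 30 days = 2730 kWh
First 600 kWh × €0.135 = €81.00
Next 500 kWh × €0.197 = €98.50
Remaining 1630 kWh × €0.367 = €598.21
Energy charge = €777.71; + service €12.39 = €790.10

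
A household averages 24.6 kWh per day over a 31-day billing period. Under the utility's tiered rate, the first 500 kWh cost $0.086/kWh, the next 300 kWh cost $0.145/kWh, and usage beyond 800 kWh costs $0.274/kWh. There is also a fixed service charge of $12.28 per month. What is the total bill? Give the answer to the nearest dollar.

$93

Usage = 24.6 kWh/day × 31 days = 762.6 kWh
First 500 kWh × $0.086 = $43.00
Next 262.6 kWh × $0.145 = $38.08
Remaining tier: 0 kWh (not reached)
Energy charge = $81.08; + service $12.28 = $93.36 ≈ $93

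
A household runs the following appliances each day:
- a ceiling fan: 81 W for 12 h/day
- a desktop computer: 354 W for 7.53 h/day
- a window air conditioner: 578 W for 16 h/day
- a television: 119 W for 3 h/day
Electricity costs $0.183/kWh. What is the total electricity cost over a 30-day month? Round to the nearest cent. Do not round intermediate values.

ceiling fan: 81 W × 12 h × 30 d = 29,160 Wh = 29.16 kWh
desktop computer: 354 W × 7.53 h × 30 d = 79,969 Wh = 79.97 kWh
window air conditioner: 578 W × 16 h × 30 d = 277,440 Wh = 277.4 kWh
television: 119 W × 3 h × 30 d = 10,710 Wh = 10.71 kWh
Total energy = 29.16 + 79.97 + 277.4 + 10.71 = 397.3 kWh
Cost = 397.3 kWh × $0.183 = $72.70

$72.70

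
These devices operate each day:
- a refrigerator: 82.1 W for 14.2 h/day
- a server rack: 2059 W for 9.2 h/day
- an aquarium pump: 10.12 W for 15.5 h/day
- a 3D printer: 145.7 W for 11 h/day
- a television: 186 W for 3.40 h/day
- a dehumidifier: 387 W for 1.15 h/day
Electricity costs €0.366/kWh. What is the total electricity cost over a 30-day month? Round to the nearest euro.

refrigerator: 82.1 W × 14.2 h × 30 d = 34,975 Wh = 34.97 kWh
server rack: 2059 W × 9.2 h × 30 d = 568,284 Wh = 568.3 kWh
aquarium pump: 10.12 W × 15.5 h × 30 d = 4,706 Wh = 4.706 kWh
3D printer: 145.7 W × 11 h × 30 d = 48,081 Wh = 48.08 kWh
television: 186 W × 3.40 h × 30 d = 18,972 Wh = 18.97 kWh
dehumidifier: 387 W × 1.15 h × 30 d = 13,351 Wh = 13.35 kWh
Total energy = 34.97 + 568.3 + 4.706 + 48.08 + 18.97 + 13.35 = 688.4 kWh
Cost = 688.4 kWh × €0.366 = €251.94 ≈ €252

€252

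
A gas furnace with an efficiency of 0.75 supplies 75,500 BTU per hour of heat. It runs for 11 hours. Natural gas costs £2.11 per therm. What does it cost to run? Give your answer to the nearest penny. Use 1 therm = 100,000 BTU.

Heat delivered = 75,500 BTU/h × 11 h = 830,500 BTU
Gas input = 830,500 / 0.75 = 1,107,333 BTU
= 1,107,333 / 100,000 = 11.07 therm
Cost = 11.07 × £2.11/therm = £23.36

£23.36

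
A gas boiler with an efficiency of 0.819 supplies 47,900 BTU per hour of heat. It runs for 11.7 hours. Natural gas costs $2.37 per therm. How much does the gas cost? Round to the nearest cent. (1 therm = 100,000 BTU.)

Heat delivered = 47,900 BTU/h × 11.7 h = 560,430 BTU
Gas input = 560,430 / 0.819 = 684,286 BTU
= 684,286 / 100,000 = 6.843 therm
Cost = 6.843 × $2.37/therm = $16.22

$16.22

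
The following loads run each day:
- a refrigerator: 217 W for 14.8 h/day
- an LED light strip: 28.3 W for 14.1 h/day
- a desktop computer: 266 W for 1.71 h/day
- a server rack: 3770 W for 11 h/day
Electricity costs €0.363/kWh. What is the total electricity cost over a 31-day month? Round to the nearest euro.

€512

refrigerator: 217 W × 14.8 h × 31 d = 99,560 Wh = 99.56 kWh
LED light strip: 28.3 W × 14.1 h × 31 d = 12,370 Wh = 12.37 kWh
desktop computer: 266 W × 1.71 h × 31 d = 14,101 Wh = 14.1 kWh
server rack: 3770 W × 11 h × 31 d = 1,285,570 Wh = 1,286 kWh
Total energy = 99.56 + 12.37 + 14.1 + 1,286 = 1,412 kWh
Cost = 1,412 kWh × €0.363 = €512.41 ≈ €512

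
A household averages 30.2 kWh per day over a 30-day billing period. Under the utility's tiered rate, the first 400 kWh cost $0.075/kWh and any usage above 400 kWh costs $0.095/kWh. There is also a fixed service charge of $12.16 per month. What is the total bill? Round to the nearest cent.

$90.23

Usage = 30.2 kWh/day × 30 days = 906 kWh
First 400 kWh × $0.075 = $30.00
Remaining 506 kWh × $0.095 = $48.07
Energy charge = $78.07; + service $12.16 = $90.23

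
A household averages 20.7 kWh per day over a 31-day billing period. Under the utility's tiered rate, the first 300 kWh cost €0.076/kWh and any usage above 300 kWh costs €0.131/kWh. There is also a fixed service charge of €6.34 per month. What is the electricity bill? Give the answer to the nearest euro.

€74

Usage = 20.7 kWh/day × 31 days = 641.7 kWh
First 300 kWh × €0.076 = €22.80
Remaining 341.7 kWh × €0.131 = €44.76
Energy charge = €67.56; + service €6.34 = €73.90 ≈ €74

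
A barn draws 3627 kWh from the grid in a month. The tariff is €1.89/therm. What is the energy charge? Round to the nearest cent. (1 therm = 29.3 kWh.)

€233.96

3627 kWh × (0.03413 therm/kWh) = 123.8 therm
Cost = 123.8 therm × €1.89/therm = €233.96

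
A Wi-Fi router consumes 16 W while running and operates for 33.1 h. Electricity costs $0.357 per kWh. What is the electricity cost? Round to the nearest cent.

$0.19

Energy = 16 W × 33.1 h = 530 Wh = 0.5296 kWh
Cost = 0.5296 kWh × $0.357/kWh = $0.19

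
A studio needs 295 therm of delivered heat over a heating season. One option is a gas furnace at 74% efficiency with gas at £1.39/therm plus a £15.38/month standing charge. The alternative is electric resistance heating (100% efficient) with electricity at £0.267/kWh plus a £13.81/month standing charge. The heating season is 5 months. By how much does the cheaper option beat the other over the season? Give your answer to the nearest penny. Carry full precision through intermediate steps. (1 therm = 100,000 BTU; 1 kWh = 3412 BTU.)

£1746.50

Heat load = 295 therm × 100,000 = 29,500,000 BTU
Gas: input = 29,500,000 / 0.74 = 39,864,865 BTU = 398.6 therm → 398.6 × £1.39 = £554.12; + 5 × £15.38 standing = £631.02
Electric: 29,500,000 BTU / 3412 = 8,646 kWh → × £0.267 = £2,308.47; + 5 × £13.81 standing = £2,377.52
Difference = |£631.02 − £2,377.52| = £1,746.50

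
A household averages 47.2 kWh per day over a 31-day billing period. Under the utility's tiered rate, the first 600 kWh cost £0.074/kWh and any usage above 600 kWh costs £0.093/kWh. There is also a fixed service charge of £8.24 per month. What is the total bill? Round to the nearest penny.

Usage = 47.2 kWh/day × 31 days = 1463.2 kWh
First 600 kWh × £0.074 = £44.40
Remaining 863.2 kWh × £0.093 = £80.28
Energy charge = £124.68; + service £8.24 = £132.92

£132.92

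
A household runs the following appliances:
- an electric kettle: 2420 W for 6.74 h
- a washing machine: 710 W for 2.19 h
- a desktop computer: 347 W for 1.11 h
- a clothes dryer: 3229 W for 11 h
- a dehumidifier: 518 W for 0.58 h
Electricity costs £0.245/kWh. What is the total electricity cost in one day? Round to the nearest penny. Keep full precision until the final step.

electric kettle: 2420 W × 6.74 h = 16,311 Wh = 16.31 kWh
washing machine: 710 W × 2.19 h = 1,555 Wh = 1.555 kWh
desktop computer: 347 W × 1.11 h = 385 Wh = 0.3852 kWh
clothes dryer: 3229 W × 11 h = 35,519 Wh = 35.52 kWh
dehumidifier: 518 W × 0.58 h = 300 Wh = 0.3004 kWh
Total energy = 16.31 + 1.555 + 0.3852 + 35.52 + 0.3004 = 54.07 kWh
Cost = 54.07 kWh × £0.245 = £13.25

£13.25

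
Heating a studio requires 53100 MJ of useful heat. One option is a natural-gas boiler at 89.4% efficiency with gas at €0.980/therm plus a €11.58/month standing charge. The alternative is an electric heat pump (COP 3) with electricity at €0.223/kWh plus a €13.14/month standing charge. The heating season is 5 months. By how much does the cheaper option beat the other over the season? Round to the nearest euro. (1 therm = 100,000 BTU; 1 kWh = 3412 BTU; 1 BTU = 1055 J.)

Heat load = 53100 MJ = 53,100,000,000 J / 1055 = 50,331,754 BTU
Gas: input = 50,331,754 / 0.894 = 56,299,501 BTU = 563 therm → 563 × €0.980 = €551.74; + 5 × €11.58 standing = €609.64
Heat pump: 50,331,754 BTU / 3412 = 14,750 kWh heat; / 3 = 4,917 kWh in → × €0.223 = €1,096.52; + 5 × €13.14 standing = €1,162.22
Difference = |€609.64 − €1,162.22| = €552.59 ≈ €553

€553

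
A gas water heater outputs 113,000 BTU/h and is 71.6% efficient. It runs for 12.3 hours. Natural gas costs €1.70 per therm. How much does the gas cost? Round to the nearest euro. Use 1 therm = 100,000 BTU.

€33

Heat delivered = 113,000 BTU/h × 12.3 h = 1,389,900 BTU
Gas input = 1,389,900 / 0.716 = 1,941,201 BTU
= 1,941,201 / 100,000 = 19.41 therm
Cost = 19.41 × €1.70/therm = €33.00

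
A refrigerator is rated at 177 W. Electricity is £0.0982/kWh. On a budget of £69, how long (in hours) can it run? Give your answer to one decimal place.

3969.8 h

Energy budget = £69 / £0.0982 per kWh = 702.6 kWh = 702,648 Wh
Runtime = 702,648 Wh / 177 W = 3,970 h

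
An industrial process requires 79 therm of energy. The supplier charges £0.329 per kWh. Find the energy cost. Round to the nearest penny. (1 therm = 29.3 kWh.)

79 therm × (29.3 kWh/therm) = 2,315 kWh
Cost = 2,315 kWh × £0.329/kWh = £761.54

£761.54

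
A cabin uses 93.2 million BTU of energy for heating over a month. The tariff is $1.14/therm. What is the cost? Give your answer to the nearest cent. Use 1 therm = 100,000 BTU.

93.2 million BTU × (10 therm/million BTU) = 932 therm
Cost = 932 therm × $1.14/therm = $1,062.48

$1062.48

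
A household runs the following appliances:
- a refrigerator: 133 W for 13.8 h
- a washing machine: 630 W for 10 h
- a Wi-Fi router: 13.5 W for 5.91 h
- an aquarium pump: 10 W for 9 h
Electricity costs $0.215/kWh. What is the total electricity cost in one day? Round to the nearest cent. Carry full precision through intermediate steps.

refrigerator: 133 W × 13.8 h = 1,835 Wh = 1.835 kWh
washing machine: 630 W × 10 h = 6,300 Wh = 6.3 kWh
Wi-Fi router: 13.5 W × 5.91 h = 80 Wh = 0.07978 kWh
aquarium pump: 10 W × 9 h = 90 Wh = 0.09 kWh
Total energy = 1.835 + 6.3 + 0.07978 + 0.09 = 8.305 kWh
Cost = 8.305 kWh × $0.215 = $1.79

$1.79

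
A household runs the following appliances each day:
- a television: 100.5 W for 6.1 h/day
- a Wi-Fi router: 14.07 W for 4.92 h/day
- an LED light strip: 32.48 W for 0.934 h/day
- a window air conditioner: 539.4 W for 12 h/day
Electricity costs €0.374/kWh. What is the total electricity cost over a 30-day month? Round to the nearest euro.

television: 100.5 W × 6.1 h × 30 d = 18,392 Wh = 18.39 kWh
Wi-Fi router: 14.07 W × 4.92 h × 30 d = 2,077 Wh = 2.077 kWh
LED light strip: 32.48 W × 0.934 h × 30 d = 910 Wh = 0.9101 kWh
window air conditioner: 539.4 W × 12 h × 30 d = 194,184 Wh = 194.2 kWh
Total energy = 18.39 + 2.077 + 0.9101 + 194.2 = 215.6 kWh
Cost = 215.6 kWh × €0.374 = €80.62 ≈ €81

€81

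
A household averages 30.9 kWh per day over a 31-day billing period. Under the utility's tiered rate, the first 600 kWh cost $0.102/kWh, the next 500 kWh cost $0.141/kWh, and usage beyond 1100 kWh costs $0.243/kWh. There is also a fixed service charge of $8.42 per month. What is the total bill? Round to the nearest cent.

$120.08

Usage = 30.9 kWh/day × 31 days = 957.9 kWh
First 600 kWh × $0.102 = $61.20
Next 357.9 kWh × $0.141 = $50.46
Remaining tier: 0 kWh (not reached)
Energy charge = $111.66; + service $8.42 = $120.08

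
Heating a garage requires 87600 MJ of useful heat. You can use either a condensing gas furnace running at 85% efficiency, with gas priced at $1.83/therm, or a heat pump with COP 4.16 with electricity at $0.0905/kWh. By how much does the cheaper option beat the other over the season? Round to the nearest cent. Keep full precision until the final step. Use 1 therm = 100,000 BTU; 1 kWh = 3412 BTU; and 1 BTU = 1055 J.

$1258.24

Heat load = 87600 MJ = 87,600,000,000 J / 1055 = 83,033,175 BTU
Gas: input = 83,033,175 / 0.85 = 97,686,089 BTU = 976.9 therm → 976.9 × $1.83 = $1,787.66
Heat pump: 83,033,175 BTU / 3412 = 24,340 kWh heat; / 4.16 = 5,850 kWh in → × $0.0905 = $529.42
Difference = |$1,787.66 − $529.42| = $1,258.24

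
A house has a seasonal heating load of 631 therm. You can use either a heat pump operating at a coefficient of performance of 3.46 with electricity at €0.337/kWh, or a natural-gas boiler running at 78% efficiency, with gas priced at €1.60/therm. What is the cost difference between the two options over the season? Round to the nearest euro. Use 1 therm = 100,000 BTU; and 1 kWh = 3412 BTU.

Heat load = 631 therm × 100,000 = 63,100,000 BTU
Gas: input = 63,100,000 / 0.78 = 80,897,436 BTU = 809 therm → 809 × €1.60 = €1,294.36
Heat pump: 63,100,000 BTU / 3412 = 18,490 kWh heat; / 3.46 = 5,345 kWh in → × €0.337 = €1,801.25
Difference = |€1,294.36 − €1,801.25| = €506.89 ≈ €507

€507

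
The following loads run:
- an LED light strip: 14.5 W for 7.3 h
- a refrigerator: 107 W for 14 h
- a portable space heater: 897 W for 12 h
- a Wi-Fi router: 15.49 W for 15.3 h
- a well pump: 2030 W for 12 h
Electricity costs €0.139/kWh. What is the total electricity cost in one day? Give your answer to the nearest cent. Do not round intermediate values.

€5.14

LED light strip: 14.5 W × 7.3 h = 106 Wh = 0.1058 kWh
refrigerator: 107 W × 14 h = 1,498 Wh = 1.498 kWh
portable space heater: 897 W × 12 h = 10,764 Wh = 10.76 kWh
Wi-Fi router: 15.49 W × 15.3 h = 237 Wh = 0.237 kWh
well pump: 2030 W × 12 h = 24,360 Wh = 24.36 kWh
Total energy = 0.1058 + 1.498 + 10.76 + 0.237 + 24.36 = 36.96 kWh
Cost = 36.96 kWh × €0.139 = €5.14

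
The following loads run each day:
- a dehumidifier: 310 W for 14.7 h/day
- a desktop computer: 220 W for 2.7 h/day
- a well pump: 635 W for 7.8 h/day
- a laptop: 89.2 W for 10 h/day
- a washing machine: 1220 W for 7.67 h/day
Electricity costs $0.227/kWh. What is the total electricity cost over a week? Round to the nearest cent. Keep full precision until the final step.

$32.34

dehumidifier: 310 W × 14.7 h × 7 d = 31,899 Wh = 31.9 kWh
desktop computer: 220 W × 2.7 h × 7 d = 4,158 Wh = 4.158 kWh
well pump: 635 W × 7.8 h × 7 d = 34,671 Wh = 34.67 kWh
laptop: 89.2 W × 10 h × 7 d = 6,244 Wh = 6.244 kWh
washing machine: 1220 W × 7.67 h × 7 d = 65,502 Wh = 65.5 kWh
Total energy = 31.9 + 4.158 + 34.67 + 6.244 + 65.5 = 142.5 kWh
Cost = 142.5 kWh × $0.227 = $32.34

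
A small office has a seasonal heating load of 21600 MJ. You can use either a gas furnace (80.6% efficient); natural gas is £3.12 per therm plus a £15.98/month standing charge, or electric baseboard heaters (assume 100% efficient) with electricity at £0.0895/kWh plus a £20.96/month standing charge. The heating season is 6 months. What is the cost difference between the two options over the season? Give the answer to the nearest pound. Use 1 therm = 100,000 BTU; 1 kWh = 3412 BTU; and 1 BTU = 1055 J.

Heat load = 21600 MJ = 21,600,000,000 J / 1055 = 20,473,934 BTU
Gas: input = 20,473,934 / 0.806 = 25,401,903 BTU = 254 therm → 254 × £3.12 = £792.54; + 6 × £15.98 standing = £888.42
Electric: 20,473,934 BTU / 3412 = 6,001 kWh → × £0.0895 = £537.05; + 6 × £20.96 standing = £662.81
Difference = |£888.42 − £662.81| = £225.61 ≈ £226

£226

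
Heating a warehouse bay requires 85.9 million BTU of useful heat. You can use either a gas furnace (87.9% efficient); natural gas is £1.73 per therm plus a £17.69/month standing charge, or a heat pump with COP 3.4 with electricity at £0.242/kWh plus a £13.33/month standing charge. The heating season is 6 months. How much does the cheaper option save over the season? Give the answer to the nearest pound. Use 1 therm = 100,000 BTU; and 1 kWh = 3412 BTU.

£75

Heat load = 85.9 × 10⁶ BTU = 85,900,000 BTU
Gas: input = 85,900,000 / 0.879 = 97,724,687 BTU = 977.2 therm → 977.2 × £1.73 = £1,690.64; + 6 × £17.69 standing = £1,796.78
Heat pump: 85,900,000 BTU / 3412 = 25,180 kWh heat; / 3.4 = 7,405 kWh in → × £0.242 = £1,791.93; + 6 × £13.33 standing = £1,871.91
Difference = |£1,796.78 − £1,871.91| = £75.13 ≈ £75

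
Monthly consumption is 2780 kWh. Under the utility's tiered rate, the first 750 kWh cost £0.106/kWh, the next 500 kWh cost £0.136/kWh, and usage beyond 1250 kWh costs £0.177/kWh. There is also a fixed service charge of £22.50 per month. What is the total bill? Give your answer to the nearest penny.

£440.81

First 750 kWh × £0.106 = £79.50
Next 500 kWh × £0.136 = £68.00
Remaining 1530 kWh × £0.177 = £270.81
Energy charge = £418.31; + service £22.50 = £440.81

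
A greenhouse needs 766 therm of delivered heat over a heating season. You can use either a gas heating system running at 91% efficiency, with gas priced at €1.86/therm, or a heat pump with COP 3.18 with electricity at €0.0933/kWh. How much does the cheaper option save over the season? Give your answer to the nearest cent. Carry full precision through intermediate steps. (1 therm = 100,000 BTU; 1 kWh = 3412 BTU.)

Heat load = 766 therm × 100,000 = 76,600,000 BTU
Gas: input = 76,600,000 / 0.91 = 84,175,824 BTU = 841.8 therm → 841.8 × €1.86 = €1,565.67
Heat pump: 76,600,000 BTU / 3412 = 22,450 kWh heat; / 3.18 = 7,060 kWh in → × €0.0933 = €658.68
Difference = |€1,565.67 − €658.68| = €906.99

€906.99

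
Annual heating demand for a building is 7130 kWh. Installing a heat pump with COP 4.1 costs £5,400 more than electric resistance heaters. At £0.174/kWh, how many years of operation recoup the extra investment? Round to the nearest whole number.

Resistance: 7130 kWh × £0.174 = £1,240.62/yr
Heat pump: 7130 / 4.1 = 1739 kWh in → × £0.174 = £302.59/yr
Annual savings = £938.03
Payback = £5,400 / £938.03 = 5.76 years

6 years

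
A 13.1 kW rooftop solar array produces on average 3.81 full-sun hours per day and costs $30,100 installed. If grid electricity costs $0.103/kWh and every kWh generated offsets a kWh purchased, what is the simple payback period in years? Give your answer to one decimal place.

16.0 years

Daily generation = 13.1 kW × 3.81 h = 49.91 kWh
Annual generation = 49.91 × 365 = 18218 kWh
Annual savings = 18218 × $0.103 = $1,876.40
Payback = $30,100 / $1,876.40 = 16 years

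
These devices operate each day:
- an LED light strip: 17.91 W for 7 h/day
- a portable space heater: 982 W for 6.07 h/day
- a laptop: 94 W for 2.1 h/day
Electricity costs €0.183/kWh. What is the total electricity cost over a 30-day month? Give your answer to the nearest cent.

€34.50

LED light strip: 17.91 W × 7 h × 30 d = 3,761 Wh = 3.761 kWh
portable space heater: 982 W × 6.07 h × 30 d = 178,822 Wh = 178.8 kWh
laptop: 94 W × 2.1 h × 30 d = 5,922 Wh = 5.922 kWh
Total energy = 3.761 + 178.8 + 5.922 = 188.5 kWh
Cost = 188.5 kWh × €0.183 = €34.50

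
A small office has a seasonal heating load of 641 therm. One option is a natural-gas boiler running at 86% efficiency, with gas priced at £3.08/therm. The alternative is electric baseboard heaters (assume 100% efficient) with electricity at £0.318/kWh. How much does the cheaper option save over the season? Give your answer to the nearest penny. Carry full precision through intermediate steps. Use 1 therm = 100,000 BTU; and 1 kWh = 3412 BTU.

Heat load = 641 therm × 100,000 = 64,100,000 BTU
Gas: input = 64,100,000 / 0.86 = 74,534,884 BTU = 745.3 therm → 745.3 × £3.08 = £2,295.67
Electric: 64,100,000 BTU / 3412 = 18,790 kWh → × £0.318 = £5,974.15
Difference = |£2,295.67 − £5,974.15| = £3,678.48

£3678.48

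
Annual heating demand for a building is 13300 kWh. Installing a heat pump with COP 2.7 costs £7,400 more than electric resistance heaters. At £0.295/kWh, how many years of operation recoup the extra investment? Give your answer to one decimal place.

Resistance: 13300 kWh × £0.295 = £3,923.50/yr
Heat pump: 13300 / 2.7 = 4926 kWh in → × £0.295 = £1,453.15/yr
Annual savings = £2,470.35
Payback = £7,400 / £2,470.35 = 3 years

3.0 years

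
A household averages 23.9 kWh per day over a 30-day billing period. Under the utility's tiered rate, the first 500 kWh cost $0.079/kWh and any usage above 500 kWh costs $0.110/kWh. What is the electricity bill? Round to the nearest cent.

$63.37

Usage = 23.9 kWh/day × 30 days = 717 kWh
First 500 kWh × $0.079 = $39.50
Remaining 217 kWh × $0.110 = $23.87
Total = $63.37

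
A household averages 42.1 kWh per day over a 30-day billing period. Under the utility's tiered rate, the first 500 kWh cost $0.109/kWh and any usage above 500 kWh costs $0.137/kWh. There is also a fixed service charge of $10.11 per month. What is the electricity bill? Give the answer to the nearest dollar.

Usage = 42.1 kWh/day × 30 days = 1263 kWh
First 500 kWh × $0.109 = $54.50
Remaining 763 kWh × $0.137 = $104.53
Energy charge = $159.03; + service $10.11 = $169.14 ≈ $169

$169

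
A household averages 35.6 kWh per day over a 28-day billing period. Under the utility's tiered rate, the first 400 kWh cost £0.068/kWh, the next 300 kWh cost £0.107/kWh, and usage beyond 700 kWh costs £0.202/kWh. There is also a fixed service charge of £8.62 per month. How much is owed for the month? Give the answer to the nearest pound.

Usage = 35.6 kWh/day × 28 days = 996.8 kWh
First 400 kWh × £0.068 = £27.20
Next 300 kWh × £0.107 = £32.10
Remaining 296.8 kWh × £0.202 = £59.95
Energy charge = £119.25; + service £8.62 = £127.87 ≈ £128

£128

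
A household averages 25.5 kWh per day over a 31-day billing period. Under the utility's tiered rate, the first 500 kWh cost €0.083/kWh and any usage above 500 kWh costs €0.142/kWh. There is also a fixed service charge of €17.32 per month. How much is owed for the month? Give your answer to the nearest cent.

€100.07

Usage = 25.5 kWh/day × 31 days = 790.5 kWh
First 500 kWh × €0.083 = €41.50
Remaining 290.5 kWh × €0.142 = €41.25
Energy charge = €82.75; + service €17.32 = €100.07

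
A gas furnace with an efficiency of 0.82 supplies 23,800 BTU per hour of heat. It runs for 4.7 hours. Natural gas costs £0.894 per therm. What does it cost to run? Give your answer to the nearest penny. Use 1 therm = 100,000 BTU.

Heat delivered = 23,800 BTU/h × 4.7 h = 111,860 BTU
Gas input = 111,860 / 0.82 = 136,415 BTU
= 136,415 / 100,000 = 1.364 therm
Cost = 1.364 × £0.894/therm = £1.22

£1.22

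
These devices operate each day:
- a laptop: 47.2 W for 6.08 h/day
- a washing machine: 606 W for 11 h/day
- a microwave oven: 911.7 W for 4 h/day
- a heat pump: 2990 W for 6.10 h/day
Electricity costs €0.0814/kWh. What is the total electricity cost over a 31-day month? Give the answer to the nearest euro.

laptop: 47.2 W × 6.08 h × 31 d = 8,896 Wh = 8.896 kWh
washing machine: 606 W × 11 h × 31 d = 206,646 Wh = 206.6 kWh
microwave oven: 911.7 W × 4 h × 31 d = 113,051 Wh = 113.1 kWh
heat pump: 2990 W × 6.10 h × 31 d = 565,409 Wh = 565.4 kWh
Total energy = 8.896 + 206.6 + 113.1 + 565.4 = 894 kWh
Cost = 894 kWh × €0.0814 = €72.77 ≈ €73

€73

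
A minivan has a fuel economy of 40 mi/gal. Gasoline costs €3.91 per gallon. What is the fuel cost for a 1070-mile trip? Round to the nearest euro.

€105

Fuel = 1070 mi / 40 mpg = 26.75 gal
Cost = 26.75 gal × €3.91/gal = €104.59 ≈ €105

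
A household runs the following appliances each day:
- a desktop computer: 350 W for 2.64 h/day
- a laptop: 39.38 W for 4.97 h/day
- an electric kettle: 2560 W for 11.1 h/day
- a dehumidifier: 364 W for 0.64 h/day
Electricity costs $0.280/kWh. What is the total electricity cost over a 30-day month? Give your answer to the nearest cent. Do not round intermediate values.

$250.06

desktop computer: 350 W × 2.64 h × 30 d = 27,720 Wh = 27.72 kWh
laptop: 39.38 W × 4.97 h × 30 d = 5,872 Wh = 5.872 kWh
electric kettle: 2560 W × 11.1 h × 30 d = 852,480 Wh = 852.5 kWh
dehumidifier: 364 W × 0.64 h × 30 d = 6,989 Wh = 6.989 kWh
Total energy = 27.72 + 5.872 + 852.5 + 6.989 = 893.1 kWh
Cost = 893.1 kWh × $0.280 = $250.06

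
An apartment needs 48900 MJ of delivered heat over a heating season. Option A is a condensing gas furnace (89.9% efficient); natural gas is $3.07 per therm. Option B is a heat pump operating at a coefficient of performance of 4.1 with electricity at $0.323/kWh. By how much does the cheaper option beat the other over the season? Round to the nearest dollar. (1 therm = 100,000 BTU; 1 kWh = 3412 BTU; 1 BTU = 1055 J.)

$513

Heat load = 48900 MJ = 48,900,000,000 J / 1055 = 46,350,711 BTU
Gas: input = 46,350,711 / 0.899 = 51,558,077 BTU = 515.6 therm → 515.6 × $3.07 = $1,582.83
Heat pump: 46,350,711 BTU / 3412 = 13,580 kWh heat; / 4.1 = 3,313 kWh in → × $0.323 = $1,070.20
Difference = |$1,582.83 − $1,070.20| = $512.63 ≈ $513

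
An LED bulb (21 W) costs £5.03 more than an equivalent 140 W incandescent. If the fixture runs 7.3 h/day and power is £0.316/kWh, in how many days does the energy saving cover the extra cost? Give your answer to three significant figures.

18.3 days

Power saved = 140 − 21 = 119 W
Daily energy saved = 119 W × 7.3 h = 868.7 Wh = 0.8687 kWh
Daily savings = 0.8687 × £0.316 = £0.2745
Payback = £5.03 / £0.2745 per day = 18.32 days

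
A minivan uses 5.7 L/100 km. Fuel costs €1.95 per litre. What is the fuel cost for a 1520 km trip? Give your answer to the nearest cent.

€168.95

Fuel = 5.7 L/100 km × 1520 km / 100 = 86.64 L
Cost = 86.64 L × €1.95/L = €168.95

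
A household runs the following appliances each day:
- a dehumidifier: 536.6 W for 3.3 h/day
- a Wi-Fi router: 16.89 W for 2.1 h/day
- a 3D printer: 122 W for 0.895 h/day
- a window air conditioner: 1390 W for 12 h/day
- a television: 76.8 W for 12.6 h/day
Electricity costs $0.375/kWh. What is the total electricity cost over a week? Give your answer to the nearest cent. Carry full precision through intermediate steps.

$51.35

dehumidifier: 536.6 W × 3.3 h × 7 d = 12,395 Wh = 12.4 kWh
Wi-Fi router: 16.89 W × 2.1 h × 7 d = 248 Wh = 0.2483 kWh
3D printer: 122 W × 0.895 h × 7 d = 764 Wh = 0.7643 kWh
window air conditioner: 1390 W × 12 h × 7 d = 116,760 Wh = 116.8 kWh
television: 76.8 W × 12.6 h × 7 d = 6,774 Wh = 6.774 kWh
Total energy = 12.4 + 0.2483 + 0.7643 + 116.8 + 6.774 = 136.9 kWh
Cost = 136.9 kWh × $0.375 = $51.35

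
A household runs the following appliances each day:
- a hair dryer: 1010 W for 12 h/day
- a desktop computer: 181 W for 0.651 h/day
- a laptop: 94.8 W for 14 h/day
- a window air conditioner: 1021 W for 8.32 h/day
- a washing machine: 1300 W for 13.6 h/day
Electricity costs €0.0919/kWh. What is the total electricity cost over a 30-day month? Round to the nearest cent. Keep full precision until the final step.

€109.56

hair dryer: 1010 W × 12 h × 30 d = 363,600 Wh = 363.6 kWh
desktop computer: 181 W × 0.651 h × 30 d = 3,535 Wh = 3.535 kWh
laptop: 94.8 W × 14 h × 30 d = 39,816 Wh = 39.82 kWh
window air conditioner: 1021 W × 8.32 h × 30 d = 254,842 Wh = 254.8 kWh
washing machine: 1300 W × 13.6 h × 30 d = 530,400 Wh = 530.4 kWh
Total energy = 363.6 + 3.535 + 39.82 + 254.8 + 530.4 = 1,192 kWh
Cost = 1,192 kWh × €0.0919 = €109.56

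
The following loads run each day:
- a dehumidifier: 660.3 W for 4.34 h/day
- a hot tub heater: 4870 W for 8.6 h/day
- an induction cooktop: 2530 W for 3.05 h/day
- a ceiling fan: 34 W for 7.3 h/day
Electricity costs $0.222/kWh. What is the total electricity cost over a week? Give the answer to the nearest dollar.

dehumidifier: 660.3 W × 4.34 h × 7 d = 20,060 Wh = 20.06 kWh
hot tub heater: 4870 W × 8.6 h × 7 d = 293,174 Wh = 293.2 kWh
induction cooktop: 2530 W × 3.05 h × 7 d = 54,016 Wh = 54.02 kWh
ceiling fan: 34 W × 7.3 h × 7 d = 1,737 Wh = 1.737 kWh
Total energy = 20.06 + 293.2 + 54.02 + 1.737 = 369 kWh
Cost = 369 kWh × $0.222 = $81.92 ≈ $82

$82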